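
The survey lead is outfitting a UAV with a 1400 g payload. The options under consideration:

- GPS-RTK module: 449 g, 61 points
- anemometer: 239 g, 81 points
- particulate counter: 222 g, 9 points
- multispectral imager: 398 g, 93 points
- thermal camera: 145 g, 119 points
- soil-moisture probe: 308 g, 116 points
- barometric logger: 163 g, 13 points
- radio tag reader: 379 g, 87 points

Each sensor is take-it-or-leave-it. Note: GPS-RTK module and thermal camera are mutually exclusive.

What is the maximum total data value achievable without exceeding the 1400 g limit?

Filling by ratio: anemometer + multispectral imager + thermal camera + soil-moisture probe + barometric logger for 422, with 147 g left unused.
Replace anemometer with radio tag reader: the trade gains 6 net, giving 428 at 1393 g.
Runner-up anemometer + multispectral imager + thermal camera + soil-moisture probe + barometric logger tops out at 422.

428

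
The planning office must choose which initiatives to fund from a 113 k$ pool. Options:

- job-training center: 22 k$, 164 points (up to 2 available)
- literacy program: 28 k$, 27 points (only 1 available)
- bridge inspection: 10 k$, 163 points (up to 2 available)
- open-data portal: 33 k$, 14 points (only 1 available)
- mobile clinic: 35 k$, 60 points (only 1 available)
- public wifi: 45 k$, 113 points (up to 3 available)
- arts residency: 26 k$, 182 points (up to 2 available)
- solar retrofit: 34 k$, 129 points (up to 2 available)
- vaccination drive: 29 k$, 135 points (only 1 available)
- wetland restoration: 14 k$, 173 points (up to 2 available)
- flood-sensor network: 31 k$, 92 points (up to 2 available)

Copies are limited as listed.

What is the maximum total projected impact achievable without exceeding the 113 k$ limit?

Filling by ratio: 2×job-training center + 2×bridge inspection + 2×wetland restoration for 1000, with 21 k$ left unused.
Replace job-training center and bridge inspection with 2×arts residency: the trade gains 37 net, giving 1037 at 112 k$.

1037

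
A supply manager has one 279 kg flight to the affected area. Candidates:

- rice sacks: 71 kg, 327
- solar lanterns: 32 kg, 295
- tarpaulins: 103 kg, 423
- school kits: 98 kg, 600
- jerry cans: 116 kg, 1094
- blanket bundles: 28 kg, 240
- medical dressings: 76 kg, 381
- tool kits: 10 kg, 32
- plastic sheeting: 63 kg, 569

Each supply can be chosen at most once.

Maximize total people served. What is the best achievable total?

2263

A density-first pass picks solar lanterns + jerry cans + blanket bundles + tool kits + plastic sheeting — 2230 at 249 kg.
Replace solar lanterns and blanket bundles and tool kits with school kits: the trade gains 33 net, giving 2263 at 277 kg.
Next best is rice sacks + jerry cans + blanket bundles + plastic sheeting at 2230 (278 kg) — short by 33.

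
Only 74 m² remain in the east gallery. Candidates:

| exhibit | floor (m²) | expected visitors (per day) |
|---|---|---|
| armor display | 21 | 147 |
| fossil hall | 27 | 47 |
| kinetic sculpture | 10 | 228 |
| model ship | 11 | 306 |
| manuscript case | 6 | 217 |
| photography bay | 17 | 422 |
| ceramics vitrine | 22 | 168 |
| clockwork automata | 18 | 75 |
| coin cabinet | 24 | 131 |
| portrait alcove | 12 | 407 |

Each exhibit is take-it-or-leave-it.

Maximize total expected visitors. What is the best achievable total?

1655

Density check — manuscript case 36.17, portrait alcove 33.92, model ship 27.82 are the best per m².
Best packing: kinetic sculpture + model ship + manuscript case + photography bay + clockwork automata + portrait alcove — 74 m², 1655 total.
The closest alternative, kinetic sculpture + model ship + manuscript case + photography bay + portrait alcove, reaches only 1580.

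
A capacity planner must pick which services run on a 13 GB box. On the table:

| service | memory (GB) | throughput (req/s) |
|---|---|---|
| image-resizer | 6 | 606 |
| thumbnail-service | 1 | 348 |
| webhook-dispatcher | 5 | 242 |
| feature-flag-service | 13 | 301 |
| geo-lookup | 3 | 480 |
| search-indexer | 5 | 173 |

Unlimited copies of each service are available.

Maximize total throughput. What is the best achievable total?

4524

By throughput per GB: thumbnail-service 348.00, geo-lookup 160.00, image-resizer 101.00, webhook-dispatcher 48.40 lead.
The ratio ordering already packs tightly: 13×thumbnail-service, 13 GB, 4524.
No other feasible combination exceeds 4524.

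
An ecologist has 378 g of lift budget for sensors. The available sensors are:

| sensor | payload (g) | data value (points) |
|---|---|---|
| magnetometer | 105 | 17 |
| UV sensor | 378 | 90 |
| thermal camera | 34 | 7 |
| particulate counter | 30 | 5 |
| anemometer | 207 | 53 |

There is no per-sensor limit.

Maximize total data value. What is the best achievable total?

90

Ranking by ratio (data value/g): anemometer 0.26, UV sensor 0.24, thermal camera 0.21, particulate counter 0.17.
Greedy by ratio would take 5×thermal camera + anemometer: 377 g used, total 88.
The 377 g tied up in 5×thermal camera and anemometer is better spent on UV sensor — total rises to 90 (378 g).
Every other selection either busts 378 g or fails to beat 90.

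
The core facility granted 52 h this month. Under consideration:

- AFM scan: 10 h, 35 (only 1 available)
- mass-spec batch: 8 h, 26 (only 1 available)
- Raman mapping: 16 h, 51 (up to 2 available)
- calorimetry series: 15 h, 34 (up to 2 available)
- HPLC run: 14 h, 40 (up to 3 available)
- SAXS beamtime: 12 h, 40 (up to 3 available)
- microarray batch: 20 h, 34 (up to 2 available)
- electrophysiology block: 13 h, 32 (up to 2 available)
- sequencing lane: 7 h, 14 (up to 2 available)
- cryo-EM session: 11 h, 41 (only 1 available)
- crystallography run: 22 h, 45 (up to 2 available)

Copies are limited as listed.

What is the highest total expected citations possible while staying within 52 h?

172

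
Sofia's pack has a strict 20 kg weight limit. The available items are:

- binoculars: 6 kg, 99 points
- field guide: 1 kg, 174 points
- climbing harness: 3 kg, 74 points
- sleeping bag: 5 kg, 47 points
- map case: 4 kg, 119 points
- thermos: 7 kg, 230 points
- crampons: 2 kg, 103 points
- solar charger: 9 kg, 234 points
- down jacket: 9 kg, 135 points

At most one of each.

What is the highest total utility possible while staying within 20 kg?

741

Taking the top-ratio items first gives field guide + climbing harness + map case + thermos + crampons for 700 (17 kg).
The 7 kg tied up in climbing harness and map case is better spent on solar charger — total rises to 741 (19 kg).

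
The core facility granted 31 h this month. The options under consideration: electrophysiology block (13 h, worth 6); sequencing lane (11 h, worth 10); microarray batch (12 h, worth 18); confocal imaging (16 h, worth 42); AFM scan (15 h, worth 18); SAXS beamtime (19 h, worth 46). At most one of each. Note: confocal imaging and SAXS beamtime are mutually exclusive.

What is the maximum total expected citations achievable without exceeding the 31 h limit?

64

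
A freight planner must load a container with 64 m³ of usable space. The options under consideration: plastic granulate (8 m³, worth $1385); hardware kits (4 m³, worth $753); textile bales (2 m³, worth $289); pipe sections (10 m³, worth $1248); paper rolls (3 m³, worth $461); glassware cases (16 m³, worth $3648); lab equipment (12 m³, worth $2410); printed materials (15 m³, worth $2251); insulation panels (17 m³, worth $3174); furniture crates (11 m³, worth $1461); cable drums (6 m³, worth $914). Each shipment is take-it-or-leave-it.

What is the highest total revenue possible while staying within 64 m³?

A density-first pass picks plastic granulate + hardware kits + textile bales + paper rolls + glassware cases + lab equipment + insulation panels — 12120 at 62 m³.
Dropping textile bales and paper rolls frees 5 m³; slotting in cable drums (6 m³) lifts the total to 12284 at 63 m³.

12284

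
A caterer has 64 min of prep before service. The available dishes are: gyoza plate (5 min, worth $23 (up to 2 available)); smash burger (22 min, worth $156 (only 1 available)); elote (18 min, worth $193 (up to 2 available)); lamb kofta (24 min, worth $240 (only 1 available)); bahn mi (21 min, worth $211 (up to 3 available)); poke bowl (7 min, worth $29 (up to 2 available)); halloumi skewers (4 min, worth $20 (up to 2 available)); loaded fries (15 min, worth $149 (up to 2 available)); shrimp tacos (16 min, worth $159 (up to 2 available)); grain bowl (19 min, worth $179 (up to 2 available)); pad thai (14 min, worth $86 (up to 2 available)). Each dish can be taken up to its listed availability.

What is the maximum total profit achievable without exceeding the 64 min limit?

650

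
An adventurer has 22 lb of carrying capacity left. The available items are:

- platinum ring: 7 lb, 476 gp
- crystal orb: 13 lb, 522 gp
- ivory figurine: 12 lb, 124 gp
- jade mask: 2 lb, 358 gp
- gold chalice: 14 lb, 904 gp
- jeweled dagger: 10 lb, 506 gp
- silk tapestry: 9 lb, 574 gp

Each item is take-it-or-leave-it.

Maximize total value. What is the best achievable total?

1438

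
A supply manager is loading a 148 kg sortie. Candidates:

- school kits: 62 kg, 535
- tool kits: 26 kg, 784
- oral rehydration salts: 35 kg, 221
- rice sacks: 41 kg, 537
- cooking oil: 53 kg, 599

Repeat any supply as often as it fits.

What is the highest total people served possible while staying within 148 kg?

3920

Ranking by ratio (people served/kg): tool kits 30.15, rice sacks 13.10, cooking oil 11.30, school kits 8.63.
Taking 5×tool kits: 130 kg used, 3920 in people served.
No other feasible combination exceeds 3920.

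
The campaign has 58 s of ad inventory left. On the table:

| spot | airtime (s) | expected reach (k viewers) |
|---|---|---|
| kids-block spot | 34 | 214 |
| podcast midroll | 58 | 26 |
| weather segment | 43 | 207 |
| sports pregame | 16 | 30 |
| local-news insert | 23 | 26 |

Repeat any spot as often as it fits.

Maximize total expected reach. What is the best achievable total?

244

Ranking by ratio (expected reach/s): kids-block spot 6.29, weather segment 4.81, sports pregame 1.88, local-news insert 1.13.
Kids-block spot + sports pregame uses 50 of the 58 s and totals 244.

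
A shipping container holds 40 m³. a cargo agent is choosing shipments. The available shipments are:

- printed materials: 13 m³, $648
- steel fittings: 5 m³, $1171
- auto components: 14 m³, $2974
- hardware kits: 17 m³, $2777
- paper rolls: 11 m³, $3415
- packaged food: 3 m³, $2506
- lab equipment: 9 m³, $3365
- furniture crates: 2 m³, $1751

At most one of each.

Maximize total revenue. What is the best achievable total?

14011

Ranking by ratio (revenue/m³): furniture crates 875.50, packaged food 835.33, lab equipment 373.89.
Taking the top-ratio shipments first gives steel fittings + paper rolls + packaged food + lab equipment + furniture crates for 12208 (30 m³).
Replace steel fittings with auto components: the trade gains 1803 net, giving 14011 at 39 m³.
The closest alternative, auto components + paper rolls + packaged food + lab equipment, reaches only 12260.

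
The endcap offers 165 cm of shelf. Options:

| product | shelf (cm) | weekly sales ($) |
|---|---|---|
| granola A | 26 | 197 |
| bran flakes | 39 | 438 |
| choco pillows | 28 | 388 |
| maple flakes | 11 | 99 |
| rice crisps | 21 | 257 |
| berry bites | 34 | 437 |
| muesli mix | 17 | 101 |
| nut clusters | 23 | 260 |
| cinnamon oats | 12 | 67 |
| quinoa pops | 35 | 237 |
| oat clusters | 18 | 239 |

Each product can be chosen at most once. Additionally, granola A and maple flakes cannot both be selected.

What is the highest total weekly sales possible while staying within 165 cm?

2019

Bran flakes + choco pillows + rice crisps + berry bites + nut clusters + oat clusters uses 163 of the 165 cm and totals 2019.
Runner-up bran flakes + choco pillows + maple flakes + berry bites + nut clusters + cinnamon oats + oat clusters tops out at 1928.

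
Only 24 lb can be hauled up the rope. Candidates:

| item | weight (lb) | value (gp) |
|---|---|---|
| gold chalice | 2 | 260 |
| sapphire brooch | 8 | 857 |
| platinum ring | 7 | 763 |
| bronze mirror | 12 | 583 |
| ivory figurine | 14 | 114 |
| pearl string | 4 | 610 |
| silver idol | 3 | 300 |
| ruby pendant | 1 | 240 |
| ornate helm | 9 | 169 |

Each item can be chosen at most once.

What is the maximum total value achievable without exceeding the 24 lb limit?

2790

The ratio heuristic lands on gold chalice + sapphire brooch + platinum ring + pearl string + ruby pendant (2730) but leaves 2 lb idle.
Dropping ruby pendant frees 1 lb; slotting in silver idol (3 lb) lifts the total to 2790 at 24 lb.
The closest alternative, sapphire brooch + platinum ring + pearl string + silver idol + ruby pendant, reaches only 2770.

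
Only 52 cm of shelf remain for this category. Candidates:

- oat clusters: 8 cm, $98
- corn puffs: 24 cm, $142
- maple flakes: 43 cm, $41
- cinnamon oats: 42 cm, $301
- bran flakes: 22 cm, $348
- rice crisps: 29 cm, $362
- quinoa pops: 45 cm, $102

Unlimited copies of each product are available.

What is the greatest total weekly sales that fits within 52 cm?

794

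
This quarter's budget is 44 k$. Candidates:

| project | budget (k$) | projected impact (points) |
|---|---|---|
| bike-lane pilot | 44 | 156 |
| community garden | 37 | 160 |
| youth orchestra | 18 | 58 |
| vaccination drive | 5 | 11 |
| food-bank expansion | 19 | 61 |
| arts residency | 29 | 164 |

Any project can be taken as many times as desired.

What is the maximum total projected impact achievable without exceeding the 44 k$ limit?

Ranking by ratio (projected impact/k$): arts residency 5.66, community garden 4.32, bike-lane pilot 3.55.
3×vaccination drive + arts residency uses 44 of the 44 k$ and totals 197.

197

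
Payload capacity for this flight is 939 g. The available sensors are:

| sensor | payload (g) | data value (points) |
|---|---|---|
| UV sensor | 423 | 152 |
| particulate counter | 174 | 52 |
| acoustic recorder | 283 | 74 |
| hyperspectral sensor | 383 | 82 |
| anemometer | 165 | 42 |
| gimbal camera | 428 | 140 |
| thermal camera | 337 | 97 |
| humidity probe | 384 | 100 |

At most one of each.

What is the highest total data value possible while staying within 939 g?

301

The ratio heuristic lands on UV sensor + gimbal camera (292) but leaves 88 g idle.
The 428 g tied up in gimbal camera is better spent on particulate counter + thermal camera — total rises to 301 (934 g).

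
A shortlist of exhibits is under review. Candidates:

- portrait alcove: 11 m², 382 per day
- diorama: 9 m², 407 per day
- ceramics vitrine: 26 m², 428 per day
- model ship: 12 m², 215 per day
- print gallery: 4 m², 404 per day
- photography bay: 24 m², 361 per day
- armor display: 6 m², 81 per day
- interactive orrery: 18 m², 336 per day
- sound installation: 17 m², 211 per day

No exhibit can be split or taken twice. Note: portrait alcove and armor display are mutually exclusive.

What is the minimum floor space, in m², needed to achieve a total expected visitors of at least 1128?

Minimise m² subject to total expected visitors ≥ 1128.
portrait alcove + diorama + print gallery: 1193 expected visitors at 24 m².
Below 24 m² the best achievable stays under 1128.

24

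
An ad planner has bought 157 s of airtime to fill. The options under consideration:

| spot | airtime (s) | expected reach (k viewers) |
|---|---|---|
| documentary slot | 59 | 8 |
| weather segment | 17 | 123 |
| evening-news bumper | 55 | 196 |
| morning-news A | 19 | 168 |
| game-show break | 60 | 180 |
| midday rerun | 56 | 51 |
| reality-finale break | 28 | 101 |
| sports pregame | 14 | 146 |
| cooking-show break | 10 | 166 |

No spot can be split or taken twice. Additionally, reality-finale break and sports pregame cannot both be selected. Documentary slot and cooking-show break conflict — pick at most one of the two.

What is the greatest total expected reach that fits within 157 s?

811

Best packing: weather segment + evening-news bumper + game-show break + sports pregame + cooking-show break — 156 s, 811 total.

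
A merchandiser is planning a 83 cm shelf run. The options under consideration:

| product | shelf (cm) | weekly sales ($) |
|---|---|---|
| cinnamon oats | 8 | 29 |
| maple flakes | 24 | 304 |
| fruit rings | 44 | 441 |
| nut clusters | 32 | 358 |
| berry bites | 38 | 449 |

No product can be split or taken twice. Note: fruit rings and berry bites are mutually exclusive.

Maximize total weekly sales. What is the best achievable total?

836

The ratio heuristic lands on cinnamon oats + maple flakes + berry bites (782) but leaves 13 cm idle.
Dropping maple flakes frees 24 cm; slotting in nut clusters (32 cm) lifts the total to 836 at 78 cm.
The spare 5 cm is too small for any remaining product, and no feasible exchange beats 836.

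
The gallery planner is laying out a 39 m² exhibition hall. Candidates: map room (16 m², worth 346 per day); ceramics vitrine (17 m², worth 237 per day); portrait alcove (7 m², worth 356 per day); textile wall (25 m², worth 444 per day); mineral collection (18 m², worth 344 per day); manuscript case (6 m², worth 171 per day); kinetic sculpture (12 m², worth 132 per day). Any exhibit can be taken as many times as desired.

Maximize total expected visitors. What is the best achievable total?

1780

Best packing: 5×portrait alcove — 35 m², 1780 total.
Nothing else within 39 m² beats 1780.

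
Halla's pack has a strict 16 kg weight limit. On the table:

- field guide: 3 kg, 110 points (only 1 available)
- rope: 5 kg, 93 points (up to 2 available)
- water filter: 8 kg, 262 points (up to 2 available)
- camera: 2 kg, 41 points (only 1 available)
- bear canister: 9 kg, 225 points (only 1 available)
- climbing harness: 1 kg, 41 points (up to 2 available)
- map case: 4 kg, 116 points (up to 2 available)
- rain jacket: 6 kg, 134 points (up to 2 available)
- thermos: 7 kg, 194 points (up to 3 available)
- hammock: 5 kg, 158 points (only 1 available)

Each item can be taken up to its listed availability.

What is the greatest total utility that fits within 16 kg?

The ratio heuristic lands on field guide + water filter + camera + 2×climbing harness (495) but leaves 1 kg idle.
Dropping camera and 2×climbing harness frees 4 kg; slotting in hammock (5 kg) lifts the total to 530 at 16 kg.

530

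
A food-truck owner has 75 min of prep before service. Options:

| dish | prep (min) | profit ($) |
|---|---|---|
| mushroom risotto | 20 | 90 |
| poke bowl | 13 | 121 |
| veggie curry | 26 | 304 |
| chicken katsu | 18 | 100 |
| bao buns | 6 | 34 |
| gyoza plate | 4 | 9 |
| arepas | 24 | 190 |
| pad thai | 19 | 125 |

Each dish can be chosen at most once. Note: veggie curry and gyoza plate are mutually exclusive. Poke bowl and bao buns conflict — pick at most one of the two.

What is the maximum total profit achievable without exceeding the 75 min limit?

653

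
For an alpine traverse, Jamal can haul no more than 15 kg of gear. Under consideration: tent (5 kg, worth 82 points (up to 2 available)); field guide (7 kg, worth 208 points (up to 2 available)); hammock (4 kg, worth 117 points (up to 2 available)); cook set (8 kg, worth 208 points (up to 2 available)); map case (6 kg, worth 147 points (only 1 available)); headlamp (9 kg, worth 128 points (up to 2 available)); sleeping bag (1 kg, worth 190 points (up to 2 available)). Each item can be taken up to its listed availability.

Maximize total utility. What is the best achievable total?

Density check — sleeping bag 190.00, field guide 29.71, hammock 29.25 are the best per kg.
Greedy by ratio would take field guide + hammock + 2×sleeping bag: 13 kg used, total 705.
Replace hammock with map case: the trade gains 30 net, giving 735 at 15 kg.
That's the maximum — no swap from here does better than 735.

735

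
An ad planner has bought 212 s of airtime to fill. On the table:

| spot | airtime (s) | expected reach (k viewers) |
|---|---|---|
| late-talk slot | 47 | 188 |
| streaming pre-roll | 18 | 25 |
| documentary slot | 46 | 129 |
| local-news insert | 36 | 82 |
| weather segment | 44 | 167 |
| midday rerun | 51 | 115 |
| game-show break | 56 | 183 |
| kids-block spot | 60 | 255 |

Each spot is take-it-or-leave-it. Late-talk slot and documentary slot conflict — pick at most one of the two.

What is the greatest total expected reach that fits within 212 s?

793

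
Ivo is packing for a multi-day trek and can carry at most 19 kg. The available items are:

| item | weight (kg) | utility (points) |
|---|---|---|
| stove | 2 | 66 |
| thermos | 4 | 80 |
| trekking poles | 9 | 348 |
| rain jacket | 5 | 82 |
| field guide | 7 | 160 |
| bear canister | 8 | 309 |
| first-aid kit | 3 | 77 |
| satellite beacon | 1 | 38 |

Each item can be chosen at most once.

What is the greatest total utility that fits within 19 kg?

723

Filling by ratio: trekking poles + bear canister + satellite beacon for 695, with 1 kg left unused.
Replace satellite beacon with stove: the trade gains 28 net, giving 723 at 19 kg.
Next best is trekking poles + bear canister + satellite beacon at 695 (18 kg) — short by 28.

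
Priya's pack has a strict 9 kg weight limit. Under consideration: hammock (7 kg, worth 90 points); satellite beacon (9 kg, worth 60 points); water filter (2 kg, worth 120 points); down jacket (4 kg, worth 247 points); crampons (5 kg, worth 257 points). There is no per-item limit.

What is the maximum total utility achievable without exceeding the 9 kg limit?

Filling by ratio: 2×down jacket for 494, with 1 kg left unused.
Dropping down jacket frees 4 kg; slotting in crampons (5 kg) lifts the total to 504 at 9 kg.
That's the maximum — no swap from here does better than 504.

504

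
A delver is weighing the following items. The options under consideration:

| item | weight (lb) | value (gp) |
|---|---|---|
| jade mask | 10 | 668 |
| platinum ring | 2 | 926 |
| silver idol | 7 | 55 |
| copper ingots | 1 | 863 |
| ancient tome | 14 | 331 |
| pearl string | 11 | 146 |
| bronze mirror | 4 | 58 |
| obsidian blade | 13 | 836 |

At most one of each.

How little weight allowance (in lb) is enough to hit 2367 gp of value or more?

13

Look for the lowest-weight combination reaching 2367.
Taking jade mask + platinum ring + copper ingots gives 2457 (≥ 2367) for 13 lb.
Below 13 lb the best achievable stays under 2367.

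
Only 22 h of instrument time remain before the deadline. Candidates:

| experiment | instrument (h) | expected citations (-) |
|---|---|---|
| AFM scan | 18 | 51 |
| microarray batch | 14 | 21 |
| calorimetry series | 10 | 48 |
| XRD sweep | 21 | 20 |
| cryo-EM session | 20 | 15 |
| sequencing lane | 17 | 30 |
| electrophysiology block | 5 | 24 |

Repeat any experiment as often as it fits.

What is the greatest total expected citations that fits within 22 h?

96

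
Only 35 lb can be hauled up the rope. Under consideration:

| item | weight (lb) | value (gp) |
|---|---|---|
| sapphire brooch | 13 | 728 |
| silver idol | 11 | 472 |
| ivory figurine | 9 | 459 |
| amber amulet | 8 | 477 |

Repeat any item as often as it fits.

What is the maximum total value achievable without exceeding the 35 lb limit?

1933

Density check — amber amulet 59.62, sapphire brooch 56.00, ivory figurine 51.00, silver idol 42.91 are the best per lb.
Greedy by ratio would take 4×amber amulet: 32 lb used, total 1908.
Dropping 3×amber amulet frees 24 lb; slotting in 2×sapphire brooch (26 lb) lifts the total to 1933 at 34 lb.
Every other selection either busts 35 lb or fails to beat 1933.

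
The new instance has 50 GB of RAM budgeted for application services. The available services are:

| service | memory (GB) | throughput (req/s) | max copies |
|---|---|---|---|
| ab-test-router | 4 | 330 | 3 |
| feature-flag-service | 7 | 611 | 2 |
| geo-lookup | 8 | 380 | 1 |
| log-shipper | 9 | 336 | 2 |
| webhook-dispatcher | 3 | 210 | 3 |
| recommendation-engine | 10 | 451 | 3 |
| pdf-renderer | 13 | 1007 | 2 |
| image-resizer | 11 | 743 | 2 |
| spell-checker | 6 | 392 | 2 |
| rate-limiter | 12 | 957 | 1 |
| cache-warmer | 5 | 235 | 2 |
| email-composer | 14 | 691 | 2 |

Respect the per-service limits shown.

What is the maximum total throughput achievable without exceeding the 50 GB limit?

4056

By throughput per GB: feature-flag-service 87.29, ab-test-router 82.50, rate-limiter 79.75 lead.
A density-first pass picks 3×ab-test-router + 2×feature-flag-service + 3×webhook-dispatcher + rate-limiter — 3799 at 47 GB.
Replace ab-test-router and 2×webhook-dispatcher with pdf-renderer: the trade gains 257 net, giving 4056 at 50 GB.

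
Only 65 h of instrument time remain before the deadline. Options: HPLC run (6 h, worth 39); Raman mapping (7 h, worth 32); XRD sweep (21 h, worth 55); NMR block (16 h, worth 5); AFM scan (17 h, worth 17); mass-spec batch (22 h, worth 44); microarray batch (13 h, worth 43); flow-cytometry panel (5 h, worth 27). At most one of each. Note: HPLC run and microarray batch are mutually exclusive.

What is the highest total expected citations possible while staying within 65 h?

197

Taking HPLC run + Raman mapping + XRD sweep + mass-spec batch + flow-cytometry panel: 61 h used, 197 in expected citations.
Next best is Raman mapping + XRD sweep + mass-spec batch + microarray batch at 174 (63 h) — short by 23.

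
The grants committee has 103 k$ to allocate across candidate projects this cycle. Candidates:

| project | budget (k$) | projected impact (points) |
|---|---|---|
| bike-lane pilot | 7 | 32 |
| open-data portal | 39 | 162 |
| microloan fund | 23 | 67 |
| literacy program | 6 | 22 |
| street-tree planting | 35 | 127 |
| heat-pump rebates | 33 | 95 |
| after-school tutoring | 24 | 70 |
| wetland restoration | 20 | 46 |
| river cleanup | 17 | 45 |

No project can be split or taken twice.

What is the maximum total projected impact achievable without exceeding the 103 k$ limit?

378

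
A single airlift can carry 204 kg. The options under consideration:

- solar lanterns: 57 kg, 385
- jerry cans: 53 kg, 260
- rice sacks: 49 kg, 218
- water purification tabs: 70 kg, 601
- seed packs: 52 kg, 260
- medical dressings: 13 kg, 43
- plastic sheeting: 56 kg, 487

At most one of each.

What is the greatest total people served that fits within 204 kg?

1516

Best packing: solar lanterns + water purification tabs + medical dressings + plastic sheeting — 196 kg, 1516 total.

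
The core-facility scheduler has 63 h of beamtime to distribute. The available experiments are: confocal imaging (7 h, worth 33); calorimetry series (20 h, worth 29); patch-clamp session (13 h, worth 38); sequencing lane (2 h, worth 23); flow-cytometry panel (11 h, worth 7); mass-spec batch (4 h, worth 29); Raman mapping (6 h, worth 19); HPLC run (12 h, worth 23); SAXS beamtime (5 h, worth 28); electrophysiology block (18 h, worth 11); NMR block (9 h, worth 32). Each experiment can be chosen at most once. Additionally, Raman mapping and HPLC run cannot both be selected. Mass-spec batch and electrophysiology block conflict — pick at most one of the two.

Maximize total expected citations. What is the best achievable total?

Best packing: confocal imaging + patch-clamp session + sequencing lane + flow-cytometry panel + mass-spec batch + HPLC run + SAXS beamtime + NMR block — 63 h, 213 total.
Nothing else feasible within 63 h beats 213.

213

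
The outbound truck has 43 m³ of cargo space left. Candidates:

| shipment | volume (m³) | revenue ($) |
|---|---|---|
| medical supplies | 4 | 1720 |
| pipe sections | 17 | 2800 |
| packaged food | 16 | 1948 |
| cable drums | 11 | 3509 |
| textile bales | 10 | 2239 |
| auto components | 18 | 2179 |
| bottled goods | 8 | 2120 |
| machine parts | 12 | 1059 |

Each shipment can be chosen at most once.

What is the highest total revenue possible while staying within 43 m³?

10268

Density check — medical supplies 430.00, cable drums 319.00, bottled goods 265.00, textile bales 223.90 are the best per m³.
Greedy by ratio would take medical supplies + cable drums + textile bales + bottled goods: 33 m³ used, total 9588.
The 8 m³ tied up in bottled goods is better spent on pipe sections — total rises to 10268 (42 m³).
The closest alternative, medical supplies + pipe sections + cable drums + bottled goods, reaches only 10149.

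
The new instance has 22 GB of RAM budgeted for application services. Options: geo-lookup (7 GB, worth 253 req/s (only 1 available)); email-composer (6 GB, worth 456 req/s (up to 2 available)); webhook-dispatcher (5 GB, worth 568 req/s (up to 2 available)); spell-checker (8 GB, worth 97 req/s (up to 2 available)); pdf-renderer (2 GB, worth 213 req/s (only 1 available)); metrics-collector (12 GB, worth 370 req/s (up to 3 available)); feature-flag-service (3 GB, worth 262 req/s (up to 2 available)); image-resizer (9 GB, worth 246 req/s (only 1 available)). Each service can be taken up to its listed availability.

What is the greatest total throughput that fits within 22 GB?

2116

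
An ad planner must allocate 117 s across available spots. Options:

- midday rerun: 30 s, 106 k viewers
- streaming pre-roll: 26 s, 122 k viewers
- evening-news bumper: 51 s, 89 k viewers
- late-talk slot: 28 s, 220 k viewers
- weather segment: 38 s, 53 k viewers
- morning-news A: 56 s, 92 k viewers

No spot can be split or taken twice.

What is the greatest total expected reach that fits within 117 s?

448

Density check — late-talk slot 7.86, streaming pre-roll 4.69, midday rerun 3.53 are the best per s.
Midday rerun + streaming pre-roll + late-talk slot uses 84 of the 117 s and totals 448.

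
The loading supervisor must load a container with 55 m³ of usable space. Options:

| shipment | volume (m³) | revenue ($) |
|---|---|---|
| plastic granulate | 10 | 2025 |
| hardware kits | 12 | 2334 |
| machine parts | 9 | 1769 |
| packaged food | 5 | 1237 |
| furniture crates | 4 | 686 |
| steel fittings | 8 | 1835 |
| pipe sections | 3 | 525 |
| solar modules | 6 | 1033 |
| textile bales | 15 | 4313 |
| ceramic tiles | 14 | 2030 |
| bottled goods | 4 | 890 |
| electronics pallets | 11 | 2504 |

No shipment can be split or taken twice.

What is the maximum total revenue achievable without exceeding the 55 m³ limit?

13113

Filling by ratio: plastic granulate + packaged food + steel fittings + textile bales + bottled goods + electronics pallets for 12804, with 2 m³ left unused.
Replace plastic granulate with hardware kits: the trade gains 309 net, giving 13113 at 55 m³.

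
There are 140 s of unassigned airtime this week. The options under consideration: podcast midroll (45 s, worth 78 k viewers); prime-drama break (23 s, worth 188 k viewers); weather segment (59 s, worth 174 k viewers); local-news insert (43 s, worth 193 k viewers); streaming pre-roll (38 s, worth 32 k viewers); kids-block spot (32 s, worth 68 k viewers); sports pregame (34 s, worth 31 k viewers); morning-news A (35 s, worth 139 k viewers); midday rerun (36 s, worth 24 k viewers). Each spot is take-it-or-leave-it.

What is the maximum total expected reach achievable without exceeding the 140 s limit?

The ratio ordering already packs tightly: prime-drama break + local-news insert + kids-block spot + morning-news A, 133 s, 588.
Next best is prime-drama break + weather segment + local-news insert at 555 (125 s) — short by 33.

588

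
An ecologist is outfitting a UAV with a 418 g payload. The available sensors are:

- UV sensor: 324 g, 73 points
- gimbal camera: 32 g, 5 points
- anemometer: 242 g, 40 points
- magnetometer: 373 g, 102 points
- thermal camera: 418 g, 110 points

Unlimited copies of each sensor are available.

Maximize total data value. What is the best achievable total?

The ratio heuristic lands on gimbal camera + magnetometer (107) but leaves 13 g idle.
Replace gimbal camera and magnetometer with thermal camera: the trade gains 3 net, giving 110 at 418 g.
No other feasible combination exceeds 110.

110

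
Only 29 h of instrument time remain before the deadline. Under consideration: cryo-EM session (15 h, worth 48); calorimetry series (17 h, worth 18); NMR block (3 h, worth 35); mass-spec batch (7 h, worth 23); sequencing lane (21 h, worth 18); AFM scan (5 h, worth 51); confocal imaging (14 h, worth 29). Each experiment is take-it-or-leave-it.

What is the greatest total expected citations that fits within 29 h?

138

Density check — NMR block 11.67, AFM scan 10.20, mass-spec batch 3.29 are the best per h.
Taking NMR block + mass-spec batch + AFM scan + confocal imaging: 29 h used, 138 in expected citations.
No other feasible combination exceeds 138.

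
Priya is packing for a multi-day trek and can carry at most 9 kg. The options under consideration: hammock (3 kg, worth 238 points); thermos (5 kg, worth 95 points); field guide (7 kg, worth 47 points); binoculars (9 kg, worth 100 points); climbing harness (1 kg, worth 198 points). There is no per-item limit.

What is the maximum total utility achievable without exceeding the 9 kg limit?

1782

Density check — climbing harness 198.00, hammock 79.33, thermos 19.00, binoculars 11.11 are the best per kg.
Taking 9×climbing harness: 9 kg used, 1782 in utility.
Nothing else within 9 kg beats 1782.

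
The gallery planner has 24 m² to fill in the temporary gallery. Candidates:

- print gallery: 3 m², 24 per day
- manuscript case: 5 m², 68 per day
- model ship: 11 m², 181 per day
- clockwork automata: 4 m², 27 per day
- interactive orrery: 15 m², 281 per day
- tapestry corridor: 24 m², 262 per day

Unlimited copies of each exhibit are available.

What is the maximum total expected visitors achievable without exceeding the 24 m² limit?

By expected visitors per m²: interactive orrery 18.73, model ship 16.45, manuscript case 13.60 lead.
Taking the top-ratio exhibits first gives print gallery + manuscript case + interactive orrery for 373 (23 m²).
Replace print gallery with clockwork automata: the trade gains 3 net, giving 376 at 24 m².

376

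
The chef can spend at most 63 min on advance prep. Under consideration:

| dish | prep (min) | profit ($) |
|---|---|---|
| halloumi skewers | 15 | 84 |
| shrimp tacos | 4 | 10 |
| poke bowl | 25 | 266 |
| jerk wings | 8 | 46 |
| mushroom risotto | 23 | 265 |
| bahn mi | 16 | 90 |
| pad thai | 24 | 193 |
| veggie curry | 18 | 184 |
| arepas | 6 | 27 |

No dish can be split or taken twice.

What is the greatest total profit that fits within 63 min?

615

Taking the top-ratio dishes first gives poke bowl + jerk wings + mushroom risotto + arepas for 604 (62 min).
Replace jerk wings and arepas with halloumi skewers: the trade gains 11 net, giving 615 at 63 min.
An exhaustive check of the 512 subsets confirms 615.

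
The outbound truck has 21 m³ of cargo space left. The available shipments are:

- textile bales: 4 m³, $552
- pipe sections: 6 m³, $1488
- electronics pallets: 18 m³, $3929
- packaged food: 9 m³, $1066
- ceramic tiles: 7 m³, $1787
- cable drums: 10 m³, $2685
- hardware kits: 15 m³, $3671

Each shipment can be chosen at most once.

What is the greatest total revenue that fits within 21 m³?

5159

By revenue per m³: cable drums 268.50, ceramic tiles 255.29, pipe sections 248.00, hardware kits 244.73 lead.
Taking the top-ratio shipments first gives textile bales + ceramic tiles + cable drums for 5024 (21 m³).
A better packing is pipe sections + hardware kits: 21 m³, total 5159.
The closest alternative, textile bales + ceramic tiles + cable drums, reaches only 5024.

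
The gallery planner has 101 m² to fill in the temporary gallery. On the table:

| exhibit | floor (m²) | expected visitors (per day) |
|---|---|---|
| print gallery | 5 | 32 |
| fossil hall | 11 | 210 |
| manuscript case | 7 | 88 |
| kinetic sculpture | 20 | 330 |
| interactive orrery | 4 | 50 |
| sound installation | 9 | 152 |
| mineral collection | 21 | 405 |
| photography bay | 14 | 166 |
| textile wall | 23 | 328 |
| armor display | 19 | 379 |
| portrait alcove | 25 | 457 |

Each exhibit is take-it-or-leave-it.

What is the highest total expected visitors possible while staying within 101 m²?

A density-first pass picks print gallery + fossil hall + manuscript case + interactive orrery + sound installation + mineral collection + armor display + portrait alcove — 1773 at 101 m².
The 21 m² tied up in print gallery and manuscript case and sound installation is better spent on kinetic sculpture — total rises to 1831 (100 m²).
The closest alternative, print gallery + fossil hall + kinetic sculpture + mineral collection + armor display + portrait alcove, reaches only 1813.

1831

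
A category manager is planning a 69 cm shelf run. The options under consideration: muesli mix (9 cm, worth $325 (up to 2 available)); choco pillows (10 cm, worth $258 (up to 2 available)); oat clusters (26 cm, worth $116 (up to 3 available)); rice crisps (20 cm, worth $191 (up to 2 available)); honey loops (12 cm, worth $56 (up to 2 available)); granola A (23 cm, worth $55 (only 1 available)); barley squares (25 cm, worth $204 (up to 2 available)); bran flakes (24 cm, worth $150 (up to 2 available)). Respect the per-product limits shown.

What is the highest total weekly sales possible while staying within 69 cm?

1370

Taking the top-ratio products first gives 2×muesli mix + 2×choco pillows + rice crisps for 1357 (58 cm).
The 20 cm tied up in rice crisps is better spent on barley squares — total rises to 1370 (63 cm).
The spare 6 cm is too small for any remaining product, and no exchange beats 1370.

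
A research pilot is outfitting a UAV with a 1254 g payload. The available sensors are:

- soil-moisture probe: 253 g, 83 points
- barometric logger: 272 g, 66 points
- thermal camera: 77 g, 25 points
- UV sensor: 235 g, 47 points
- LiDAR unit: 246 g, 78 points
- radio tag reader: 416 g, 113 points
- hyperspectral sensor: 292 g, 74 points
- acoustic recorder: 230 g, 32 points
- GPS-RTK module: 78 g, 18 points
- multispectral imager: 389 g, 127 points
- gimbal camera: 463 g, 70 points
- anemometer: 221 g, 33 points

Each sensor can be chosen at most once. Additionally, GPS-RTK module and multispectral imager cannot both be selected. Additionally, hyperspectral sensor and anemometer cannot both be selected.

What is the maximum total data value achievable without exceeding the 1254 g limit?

Taking soil-moisture probe + barometric logger + thermal camera + LiDAR unit + multispectral imager: 1237 g used, 379 in data value.
Every other selection either busts 1254 g or breaks a pairing rule or fails to beat 379.

379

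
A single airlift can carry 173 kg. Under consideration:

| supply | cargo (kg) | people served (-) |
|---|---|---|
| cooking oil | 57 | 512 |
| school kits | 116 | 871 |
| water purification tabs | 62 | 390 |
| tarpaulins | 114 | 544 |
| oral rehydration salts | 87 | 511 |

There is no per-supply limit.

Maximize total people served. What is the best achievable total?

1536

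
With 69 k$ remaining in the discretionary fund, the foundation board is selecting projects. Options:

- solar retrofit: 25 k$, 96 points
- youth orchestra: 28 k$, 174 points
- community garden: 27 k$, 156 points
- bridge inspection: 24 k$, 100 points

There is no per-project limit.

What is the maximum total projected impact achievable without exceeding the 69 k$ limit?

Ranking by ratio (projected impact/k$): youth orchestra 6.21, community garden 5.78, bridge inspection 4.17.
The ratio ordering already packs tightly: 2×youth orchestra, 56 k$, 348.
No other feasible combination exceeds 348.

348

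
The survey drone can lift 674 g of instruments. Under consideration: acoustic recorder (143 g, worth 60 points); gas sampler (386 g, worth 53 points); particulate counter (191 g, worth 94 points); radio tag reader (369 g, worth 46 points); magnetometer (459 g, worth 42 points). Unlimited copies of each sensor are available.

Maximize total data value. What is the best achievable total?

308

A density-first pass picks 3×particulate counter — 282 at 573 g.
Replace particulate counter with 2×acoustic recorder: the trade gains 26 net, giving 308 at 668 g.
That's the maximum — no swap from here does better than 308.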